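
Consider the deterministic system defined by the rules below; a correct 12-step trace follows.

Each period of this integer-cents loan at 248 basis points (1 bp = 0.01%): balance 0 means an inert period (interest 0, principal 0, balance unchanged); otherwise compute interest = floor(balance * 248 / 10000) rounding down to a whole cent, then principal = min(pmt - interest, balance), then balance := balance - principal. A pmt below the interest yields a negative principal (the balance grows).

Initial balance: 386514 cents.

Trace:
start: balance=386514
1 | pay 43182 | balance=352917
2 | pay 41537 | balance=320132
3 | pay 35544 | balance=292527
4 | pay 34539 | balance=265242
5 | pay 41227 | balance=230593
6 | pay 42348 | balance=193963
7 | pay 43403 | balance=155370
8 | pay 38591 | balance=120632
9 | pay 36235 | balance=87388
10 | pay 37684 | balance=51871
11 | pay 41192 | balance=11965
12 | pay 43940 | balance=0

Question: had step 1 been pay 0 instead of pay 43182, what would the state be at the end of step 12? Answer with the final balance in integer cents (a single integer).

(re-executing from step 1 with the substitution; state before step 1: balance=386514)
1 | pay 0 | balance=396099
2 | pay 41537 | balance=364385
3 | pay 35544 | balance=337877
4 | pay 34539 | balance=311717
5 | pay 41227 | balance=278220
6 | pay 42348 | balance=242771
7 | pay 43403 | balance=205388
8 | pay 38591 | balance=171890
9 | pay 36235 | balance=139917
10 | pay 37684 | balance=105702
11 | pay 41192 | balance=67131
12 | pay 43940 | balance=24855

24855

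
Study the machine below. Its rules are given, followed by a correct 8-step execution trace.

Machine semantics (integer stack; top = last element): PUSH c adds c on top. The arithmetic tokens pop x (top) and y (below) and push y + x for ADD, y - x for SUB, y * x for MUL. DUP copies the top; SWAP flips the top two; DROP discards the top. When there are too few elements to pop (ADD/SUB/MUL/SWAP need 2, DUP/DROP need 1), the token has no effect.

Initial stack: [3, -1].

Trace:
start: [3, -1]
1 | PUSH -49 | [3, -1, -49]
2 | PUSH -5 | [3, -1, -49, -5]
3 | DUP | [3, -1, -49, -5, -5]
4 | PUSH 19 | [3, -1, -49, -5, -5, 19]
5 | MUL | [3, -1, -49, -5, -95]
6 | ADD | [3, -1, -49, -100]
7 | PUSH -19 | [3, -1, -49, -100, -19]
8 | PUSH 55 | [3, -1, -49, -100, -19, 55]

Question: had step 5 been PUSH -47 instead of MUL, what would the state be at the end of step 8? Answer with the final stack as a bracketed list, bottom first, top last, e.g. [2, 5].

[3, -1, -49, -5, -5, -28, -19, 55]

(re-executing from step 5 with the substitution; state before step 5: [3, -1, -49, -5, -5, 19])
5 | PUSH -47 | [3, -1, -49, -5, -5, 19, -47]
6 | ADD | [3, -1, -49, -5, -5, -28]
7 | PUSH -19 | [3, -1, -49, -5, -5, -28, -19]
8 | PUSH 55 | [3, -1, -49, -5, -5, -28, -19, 55]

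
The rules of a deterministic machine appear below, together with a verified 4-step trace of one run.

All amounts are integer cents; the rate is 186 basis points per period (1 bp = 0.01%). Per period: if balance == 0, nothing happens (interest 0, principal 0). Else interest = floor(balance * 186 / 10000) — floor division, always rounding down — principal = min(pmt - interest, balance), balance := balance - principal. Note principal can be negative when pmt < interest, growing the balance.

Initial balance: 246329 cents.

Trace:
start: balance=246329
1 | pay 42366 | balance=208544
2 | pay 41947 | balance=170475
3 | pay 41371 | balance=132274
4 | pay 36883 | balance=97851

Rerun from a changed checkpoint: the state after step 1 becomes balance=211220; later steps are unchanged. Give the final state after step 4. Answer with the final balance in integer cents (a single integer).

state after step 1 := balance=211220
2 | pay 41947 | balance=173201
3 | pay 41371 | balance=135051
4 | pay 36883 | balance=100679

100679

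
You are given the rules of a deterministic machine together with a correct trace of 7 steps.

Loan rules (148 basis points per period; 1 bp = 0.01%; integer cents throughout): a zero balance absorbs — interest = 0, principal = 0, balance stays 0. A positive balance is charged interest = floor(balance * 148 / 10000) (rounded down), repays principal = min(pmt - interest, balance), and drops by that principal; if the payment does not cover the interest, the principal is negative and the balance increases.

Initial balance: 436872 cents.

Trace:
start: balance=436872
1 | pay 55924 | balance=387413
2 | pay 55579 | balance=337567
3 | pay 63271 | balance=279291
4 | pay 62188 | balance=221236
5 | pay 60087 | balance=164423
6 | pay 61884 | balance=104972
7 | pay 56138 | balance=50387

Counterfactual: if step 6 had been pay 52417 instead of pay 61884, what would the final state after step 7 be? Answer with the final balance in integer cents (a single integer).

59994

(re-executing from step 6 with the substitution; state before step 6: balance=164423)
6 | pay 52417 | balance=114439
7 | pay 56138 | balance=59994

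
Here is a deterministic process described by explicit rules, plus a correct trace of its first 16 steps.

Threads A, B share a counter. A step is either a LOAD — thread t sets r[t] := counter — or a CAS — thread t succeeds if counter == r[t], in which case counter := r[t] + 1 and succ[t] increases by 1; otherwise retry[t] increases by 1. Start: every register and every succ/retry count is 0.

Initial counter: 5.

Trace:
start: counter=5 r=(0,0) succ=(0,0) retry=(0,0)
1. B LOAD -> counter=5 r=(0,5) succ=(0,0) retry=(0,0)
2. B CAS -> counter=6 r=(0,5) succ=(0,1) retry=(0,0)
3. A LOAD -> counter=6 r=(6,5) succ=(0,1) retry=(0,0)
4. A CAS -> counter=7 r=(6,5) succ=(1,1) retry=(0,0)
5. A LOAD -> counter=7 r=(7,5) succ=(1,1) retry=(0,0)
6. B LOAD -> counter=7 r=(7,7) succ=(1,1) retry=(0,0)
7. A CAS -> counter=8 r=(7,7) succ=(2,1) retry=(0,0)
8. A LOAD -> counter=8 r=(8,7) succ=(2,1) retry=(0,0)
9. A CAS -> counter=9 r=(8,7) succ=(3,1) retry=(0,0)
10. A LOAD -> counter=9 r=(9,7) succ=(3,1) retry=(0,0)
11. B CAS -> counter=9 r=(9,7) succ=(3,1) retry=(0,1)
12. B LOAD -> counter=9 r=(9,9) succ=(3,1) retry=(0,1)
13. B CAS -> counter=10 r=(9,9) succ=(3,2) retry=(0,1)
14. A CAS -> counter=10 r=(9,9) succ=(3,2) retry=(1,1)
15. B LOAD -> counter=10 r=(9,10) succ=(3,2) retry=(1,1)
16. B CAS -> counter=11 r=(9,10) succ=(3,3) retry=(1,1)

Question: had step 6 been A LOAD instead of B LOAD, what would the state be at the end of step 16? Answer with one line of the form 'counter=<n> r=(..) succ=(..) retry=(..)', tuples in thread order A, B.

counter=11 r=(9,10) succ=(3,3) retry=(1,1)

(re-executing from step 6 with the substitution; state before step 6: counter=7 r=(7,5) succ=(1,1) retry=(0,0))
6. A LOAD -> counter=7 r=(7,5) succ=(1,1) retry=(0,0)
7. A CAS -> counter=8 r=(7,5) succ=(2,1) retry=(0,0)
8. A LOAD -> counter=8 r=(8,5) succ=(2,1) retry=(0,0)
9. A CAS -> counter=9 r=(8,5) succ=(3,1) retry=(0,0)
10. A LOAD -> counter=9 r=(9,5) succ=(3,1) retry=(0,0)
11. B CAS -> counter=9 r=(9,5) succ=(3,1) retry=(0,1)
12. B LOAD -> counter=9 r=(9,9) succ=(3,1) retry=(0,1)
13. B CAS -> counter=10 r=(9,9) succ=(3,2) retry=(0,1)
14. A CAS -> counter=10 r=(9,9) succ=(3,2) retry=(1,1)
15. B LOAD -> counter=10 r=(9,10) succ=(3,2) retry=(1,1)
16. B CAS -> counter=11 r=(9,10) succ=(3,3) retry=(1,1)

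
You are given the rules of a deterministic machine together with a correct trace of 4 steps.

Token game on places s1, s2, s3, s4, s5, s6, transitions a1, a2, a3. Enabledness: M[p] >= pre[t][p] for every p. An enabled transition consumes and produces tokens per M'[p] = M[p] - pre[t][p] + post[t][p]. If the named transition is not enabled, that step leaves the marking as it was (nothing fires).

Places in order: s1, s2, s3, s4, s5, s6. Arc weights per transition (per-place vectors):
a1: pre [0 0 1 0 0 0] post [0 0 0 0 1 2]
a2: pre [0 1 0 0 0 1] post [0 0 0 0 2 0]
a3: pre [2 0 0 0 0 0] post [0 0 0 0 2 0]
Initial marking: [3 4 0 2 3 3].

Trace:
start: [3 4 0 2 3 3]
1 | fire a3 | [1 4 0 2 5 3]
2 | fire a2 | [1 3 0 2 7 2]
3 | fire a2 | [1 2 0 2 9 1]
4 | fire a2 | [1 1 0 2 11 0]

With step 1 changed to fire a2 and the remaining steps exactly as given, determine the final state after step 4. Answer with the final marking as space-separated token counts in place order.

(re-executing from step 1 with the substitution; state before step 1: [3 4 0 2 3 3])
1 | fire a2 | [3 3 0 2 5 2]
2 | fire a2 | [3 2 0 2 7 1]
3 | fire a2 | [3 1 0 2 9 0]
4 | fire a2 | [3 1 0 2 9 0]

3 1 0 2 9 0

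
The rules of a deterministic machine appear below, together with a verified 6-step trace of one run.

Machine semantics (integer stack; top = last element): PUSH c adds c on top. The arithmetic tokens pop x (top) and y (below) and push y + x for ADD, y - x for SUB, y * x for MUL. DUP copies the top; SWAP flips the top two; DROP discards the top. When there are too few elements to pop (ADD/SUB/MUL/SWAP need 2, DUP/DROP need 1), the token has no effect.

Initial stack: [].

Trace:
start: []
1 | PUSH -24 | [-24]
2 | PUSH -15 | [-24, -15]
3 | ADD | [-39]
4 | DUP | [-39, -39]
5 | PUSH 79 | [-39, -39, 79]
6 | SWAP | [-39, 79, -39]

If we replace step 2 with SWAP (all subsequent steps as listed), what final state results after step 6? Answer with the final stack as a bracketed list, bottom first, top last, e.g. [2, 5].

(re-executing from step 2 with the substitution; state before step 2: [-24])
2 | SWAP | [-24]
3 | ADD | [-24]
4 | DUP | [-24, -24]
5 | PUSH 79 | [-24, -24, 79]
6 | SWAP | [-24, 79, -24]

[-24, 79, -24]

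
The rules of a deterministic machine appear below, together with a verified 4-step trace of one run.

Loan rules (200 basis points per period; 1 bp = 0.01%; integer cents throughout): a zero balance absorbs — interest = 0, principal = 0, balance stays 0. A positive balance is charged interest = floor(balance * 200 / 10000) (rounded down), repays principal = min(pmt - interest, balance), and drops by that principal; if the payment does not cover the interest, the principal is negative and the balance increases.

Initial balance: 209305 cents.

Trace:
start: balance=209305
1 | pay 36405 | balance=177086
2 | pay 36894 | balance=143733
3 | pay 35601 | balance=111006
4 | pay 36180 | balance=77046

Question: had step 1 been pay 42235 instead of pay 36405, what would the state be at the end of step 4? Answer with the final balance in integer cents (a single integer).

(re-executing from step 1 with the substitution; state before step 1: balance=209305)
1 | pay 42235 | balance=171256
2 | pay 36894 | balance=137787
3 | pay 35601 | balance=104941
4 | pay 36180 | balance=70859

70859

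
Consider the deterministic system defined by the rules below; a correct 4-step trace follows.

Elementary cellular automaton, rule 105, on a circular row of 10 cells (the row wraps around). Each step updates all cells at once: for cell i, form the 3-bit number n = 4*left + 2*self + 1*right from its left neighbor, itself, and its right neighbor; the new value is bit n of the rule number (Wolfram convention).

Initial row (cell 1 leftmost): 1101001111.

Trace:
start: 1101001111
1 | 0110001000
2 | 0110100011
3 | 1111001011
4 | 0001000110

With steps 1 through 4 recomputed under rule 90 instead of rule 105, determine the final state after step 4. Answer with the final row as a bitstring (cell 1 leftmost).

(re-executing steps 1..4 under rule 90; state before step 1: 1101001111)
1 | 0100111000
2 | 1011101100
3 | 0010101111
4 | 1100001001

1100001001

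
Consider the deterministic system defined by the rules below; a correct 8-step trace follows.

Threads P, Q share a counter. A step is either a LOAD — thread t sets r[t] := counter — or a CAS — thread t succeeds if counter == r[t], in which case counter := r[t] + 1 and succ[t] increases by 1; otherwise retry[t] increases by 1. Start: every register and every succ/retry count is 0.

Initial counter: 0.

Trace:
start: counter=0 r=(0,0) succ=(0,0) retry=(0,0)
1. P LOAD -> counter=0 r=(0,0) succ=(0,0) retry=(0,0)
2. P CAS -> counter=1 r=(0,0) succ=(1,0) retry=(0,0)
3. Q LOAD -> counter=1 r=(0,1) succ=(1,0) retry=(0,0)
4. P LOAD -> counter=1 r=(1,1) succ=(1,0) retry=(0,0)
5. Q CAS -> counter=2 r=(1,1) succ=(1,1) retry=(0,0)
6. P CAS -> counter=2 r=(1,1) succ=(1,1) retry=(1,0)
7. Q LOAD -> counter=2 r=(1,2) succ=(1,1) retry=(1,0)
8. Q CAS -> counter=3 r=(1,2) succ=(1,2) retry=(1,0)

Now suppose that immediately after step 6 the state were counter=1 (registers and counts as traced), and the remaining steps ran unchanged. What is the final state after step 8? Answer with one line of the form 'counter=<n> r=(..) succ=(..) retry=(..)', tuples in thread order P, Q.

counter=2 r=(1,1) succ=(1,2) retry=(1,0)

state after step 6 := counter=1 r=(1,1) succ=(1,1) retry=(1,0)
7. Q LOAD -> counter=1 r=(1,1) succ=(1,1) retry=(1,0)
8. Q CAS -> counter=2 r=(1,1) succ=(1,2) retry=(1,0)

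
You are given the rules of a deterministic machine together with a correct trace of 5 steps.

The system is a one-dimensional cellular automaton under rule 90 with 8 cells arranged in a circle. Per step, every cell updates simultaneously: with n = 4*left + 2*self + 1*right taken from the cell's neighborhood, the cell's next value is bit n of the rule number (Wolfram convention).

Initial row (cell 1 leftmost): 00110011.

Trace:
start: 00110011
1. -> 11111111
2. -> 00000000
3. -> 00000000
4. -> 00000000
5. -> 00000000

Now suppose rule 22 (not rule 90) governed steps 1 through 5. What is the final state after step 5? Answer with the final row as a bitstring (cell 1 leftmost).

11001100

(re-executing steps 1..5 under rule 22; state before step 1: 00110011)
1. -> 11001100
2. -> 00110011
3. -> 11001100
4. -> 00110011
5. -> 11001100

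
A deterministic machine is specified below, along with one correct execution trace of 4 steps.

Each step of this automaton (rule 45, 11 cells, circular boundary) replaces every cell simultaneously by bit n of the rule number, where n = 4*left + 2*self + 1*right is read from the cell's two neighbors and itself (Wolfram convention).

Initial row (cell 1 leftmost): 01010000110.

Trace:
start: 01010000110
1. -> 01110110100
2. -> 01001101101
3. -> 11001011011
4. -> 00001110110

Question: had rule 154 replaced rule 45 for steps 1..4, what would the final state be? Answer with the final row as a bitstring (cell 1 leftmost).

00001100101

(re-executing steps 1..4 under rule 154; state before step 1: 01010000110)
1. -> 10001001101
2. -> 01010111001
3. -> 00000110110
4. -> 00001100101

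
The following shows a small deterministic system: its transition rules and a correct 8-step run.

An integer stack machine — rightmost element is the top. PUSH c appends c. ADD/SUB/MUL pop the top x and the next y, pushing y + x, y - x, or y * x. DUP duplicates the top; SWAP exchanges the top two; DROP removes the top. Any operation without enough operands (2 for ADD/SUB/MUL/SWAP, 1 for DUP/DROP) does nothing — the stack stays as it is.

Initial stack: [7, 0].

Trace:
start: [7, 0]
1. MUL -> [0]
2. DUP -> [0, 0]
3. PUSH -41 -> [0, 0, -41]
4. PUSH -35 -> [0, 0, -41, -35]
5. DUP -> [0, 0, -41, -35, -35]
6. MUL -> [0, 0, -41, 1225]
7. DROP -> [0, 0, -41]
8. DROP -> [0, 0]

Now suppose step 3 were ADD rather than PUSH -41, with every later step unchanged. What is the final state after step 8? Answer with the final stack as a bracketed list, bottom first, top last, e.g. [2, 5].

[]

(re-executing from step 3 with the substitution; state before step 3: [0, 0])
3. ADD -> [0]
4. PUSH -35 -> [0, -35]
5. DUP -> [0, -35, -35]
6. MUL -> [0, 1225]
7. DROP -> [0]
8. DROP -> []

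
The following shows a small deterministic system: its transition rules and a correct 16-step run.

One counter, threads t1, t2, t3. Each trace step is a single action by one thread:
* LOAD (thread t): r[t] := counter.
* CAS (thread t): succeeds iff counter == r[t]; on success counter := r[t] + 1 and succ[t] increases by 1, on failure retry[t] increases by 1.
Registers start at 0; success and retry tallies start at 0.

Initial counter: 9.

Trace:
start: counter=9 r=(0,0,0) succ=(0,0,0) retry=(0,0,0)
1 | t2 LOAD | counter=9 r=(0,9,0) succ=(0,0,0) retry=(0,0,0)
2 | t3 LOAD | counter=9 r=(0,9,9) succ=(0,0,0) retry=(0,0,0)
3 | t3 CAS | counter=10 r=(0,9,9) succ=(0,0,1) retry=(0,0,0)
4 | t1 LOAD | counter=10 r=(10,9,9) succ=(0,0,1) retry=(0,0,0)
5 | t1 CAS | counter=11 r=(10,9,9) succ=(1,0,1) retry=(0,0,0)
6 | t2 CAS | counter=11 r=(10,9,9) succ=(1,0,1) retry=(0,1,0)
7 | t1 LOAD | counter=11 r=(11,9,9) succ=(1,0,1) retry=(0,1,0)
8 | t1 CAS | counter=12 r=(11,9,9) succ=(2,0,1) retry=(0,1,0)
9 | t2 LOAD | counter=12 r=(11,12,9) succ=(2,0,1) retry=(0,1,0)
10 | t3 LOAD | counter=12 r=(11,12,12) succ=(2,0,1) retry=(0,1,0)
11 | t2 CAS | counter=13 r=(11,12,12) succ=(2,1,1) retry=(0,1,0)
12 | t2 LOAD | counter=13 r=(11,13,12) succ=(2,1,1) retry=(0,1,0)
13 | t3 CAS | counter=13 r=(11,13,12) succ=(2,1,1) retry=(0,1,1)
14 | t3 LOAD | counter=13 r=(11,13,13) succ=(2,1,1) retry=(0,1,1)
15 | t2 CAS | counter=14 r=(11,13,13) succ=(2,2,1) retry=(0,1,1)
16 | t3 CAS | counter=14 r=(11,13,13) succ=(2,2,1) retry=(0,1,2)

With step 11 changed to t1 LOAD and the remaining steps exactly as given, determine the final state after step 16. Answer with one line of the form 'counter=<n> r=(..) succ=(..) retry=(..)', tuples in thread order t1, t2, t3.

(re-executing from step 11 with the substitution; state before step 11: counter=12 r=(11,12,12) succ=(2,0,1) retry=(0,1,0))
11 | t1 LOAD | counter=12 r=(12,12,12) succ=(2,0,1) retry=(0,1,0)
12 | t2 LOAD | counter=12 r=(12,12,12) succ=(2,0,1) retry=(0,1,0)
13 | t3 CAS | counter=13 r=(12,12,12) succ=(2,0,2) retry=(0,1,0)
14 | t3 LOAD | counter=13 r=(12,12,13) succ=(2,0,2) retry=(0,1,0)
15 | t2 CAS | counter=13 r=(12,12,13) succ=(2,0,2) retry=(0,2,0)
16 | t3 CAS | counter=14 r=(12,12,13) succ=(2,0,3) retry=(0,2,0)

counter=14 r=(12,12,13) succ=(2,0,3) retry=(0,2,0)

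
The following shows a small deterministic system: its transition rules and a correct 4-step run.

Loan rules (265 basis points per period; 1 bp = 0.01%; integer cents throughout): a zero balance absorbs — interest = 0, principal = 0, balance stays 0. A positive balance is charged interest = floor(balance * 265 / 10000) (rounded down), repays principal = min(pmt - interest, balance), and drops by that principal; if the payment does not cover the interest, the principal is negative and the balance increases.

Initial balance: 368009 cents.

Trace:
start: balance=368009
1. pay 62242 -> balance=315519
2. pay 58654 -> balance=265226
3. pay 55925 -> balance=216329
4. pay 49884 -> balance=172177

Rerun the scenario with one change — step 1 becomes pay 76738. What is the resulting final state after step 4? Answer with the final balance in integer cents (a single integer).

156498

(re-executing from step 1 with the substitution; state before step 1: balance=368009)
1. pay 76738 -> balance=301023
2. pay 58654 -> balance=250346
3. pay 55925 -> balance=201055
4. pay 49884 -> balance=156498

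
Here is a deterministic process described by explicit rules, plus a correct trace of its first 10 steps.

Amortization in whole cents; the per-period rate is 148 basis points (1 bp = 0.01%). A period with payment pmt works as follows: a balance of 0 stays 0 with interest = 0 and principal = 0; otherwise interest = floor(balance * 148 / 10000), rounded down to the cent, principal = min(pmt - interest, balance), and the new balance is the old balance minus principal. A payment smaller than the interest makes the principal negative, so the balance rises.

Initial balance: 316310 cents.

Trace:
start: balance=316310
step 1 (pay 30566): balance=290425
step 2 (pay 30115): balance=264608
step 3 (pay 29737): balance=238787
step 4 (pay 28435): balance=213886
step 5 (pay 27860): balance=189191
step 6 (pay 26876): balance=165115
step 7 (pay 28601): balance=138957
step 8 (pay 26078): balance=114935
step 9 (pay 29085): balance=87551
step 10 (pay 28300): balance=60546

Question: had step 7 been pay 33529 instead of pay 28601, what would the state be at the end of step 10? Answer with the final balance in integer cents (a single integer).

55396

(re-executing from step 7 with the substitution; state before step 7: balance=165115)
step 7 (pay 33529): balance=134029
step 8 (pay 26078): balance=109934
step 9 (pay 29085): balance=82476
step 10 (pay 28300): balance=55396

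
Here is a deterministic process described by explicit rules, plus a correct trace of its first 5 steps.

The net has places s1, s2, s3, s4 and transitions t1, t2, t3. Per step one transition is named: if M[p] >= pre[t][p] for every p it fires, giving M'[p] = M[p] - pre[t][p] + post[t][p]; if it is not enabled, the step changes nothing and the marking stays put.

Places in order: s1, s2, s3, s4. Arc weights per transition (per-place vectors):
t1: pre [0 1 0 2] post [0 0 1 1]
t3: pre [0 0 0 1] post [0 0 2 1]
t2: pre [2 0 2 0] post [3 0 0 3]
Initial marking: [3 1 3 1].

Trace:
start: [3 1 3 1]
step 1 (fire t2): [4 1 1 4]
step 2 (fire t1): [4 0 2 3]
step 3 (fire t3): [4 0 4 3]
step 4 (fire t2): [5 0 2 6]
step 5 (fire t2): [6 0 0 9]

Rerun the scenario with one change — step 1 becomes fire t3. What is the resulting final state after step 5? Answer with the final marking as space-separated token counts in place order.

5 1 3 7

(re-executing from step 1 with the substitution; state before step 1: [3 1 3 1])
step 1 (fire t3): [3 1 5 1]
step 2 (fire t1): [3 1 5 1]
step 3 (fire t3): [3 1 7 1]
step 4 (fire t2): [4 1 5 4]
step 5 (fire t2): [5 1 3 7]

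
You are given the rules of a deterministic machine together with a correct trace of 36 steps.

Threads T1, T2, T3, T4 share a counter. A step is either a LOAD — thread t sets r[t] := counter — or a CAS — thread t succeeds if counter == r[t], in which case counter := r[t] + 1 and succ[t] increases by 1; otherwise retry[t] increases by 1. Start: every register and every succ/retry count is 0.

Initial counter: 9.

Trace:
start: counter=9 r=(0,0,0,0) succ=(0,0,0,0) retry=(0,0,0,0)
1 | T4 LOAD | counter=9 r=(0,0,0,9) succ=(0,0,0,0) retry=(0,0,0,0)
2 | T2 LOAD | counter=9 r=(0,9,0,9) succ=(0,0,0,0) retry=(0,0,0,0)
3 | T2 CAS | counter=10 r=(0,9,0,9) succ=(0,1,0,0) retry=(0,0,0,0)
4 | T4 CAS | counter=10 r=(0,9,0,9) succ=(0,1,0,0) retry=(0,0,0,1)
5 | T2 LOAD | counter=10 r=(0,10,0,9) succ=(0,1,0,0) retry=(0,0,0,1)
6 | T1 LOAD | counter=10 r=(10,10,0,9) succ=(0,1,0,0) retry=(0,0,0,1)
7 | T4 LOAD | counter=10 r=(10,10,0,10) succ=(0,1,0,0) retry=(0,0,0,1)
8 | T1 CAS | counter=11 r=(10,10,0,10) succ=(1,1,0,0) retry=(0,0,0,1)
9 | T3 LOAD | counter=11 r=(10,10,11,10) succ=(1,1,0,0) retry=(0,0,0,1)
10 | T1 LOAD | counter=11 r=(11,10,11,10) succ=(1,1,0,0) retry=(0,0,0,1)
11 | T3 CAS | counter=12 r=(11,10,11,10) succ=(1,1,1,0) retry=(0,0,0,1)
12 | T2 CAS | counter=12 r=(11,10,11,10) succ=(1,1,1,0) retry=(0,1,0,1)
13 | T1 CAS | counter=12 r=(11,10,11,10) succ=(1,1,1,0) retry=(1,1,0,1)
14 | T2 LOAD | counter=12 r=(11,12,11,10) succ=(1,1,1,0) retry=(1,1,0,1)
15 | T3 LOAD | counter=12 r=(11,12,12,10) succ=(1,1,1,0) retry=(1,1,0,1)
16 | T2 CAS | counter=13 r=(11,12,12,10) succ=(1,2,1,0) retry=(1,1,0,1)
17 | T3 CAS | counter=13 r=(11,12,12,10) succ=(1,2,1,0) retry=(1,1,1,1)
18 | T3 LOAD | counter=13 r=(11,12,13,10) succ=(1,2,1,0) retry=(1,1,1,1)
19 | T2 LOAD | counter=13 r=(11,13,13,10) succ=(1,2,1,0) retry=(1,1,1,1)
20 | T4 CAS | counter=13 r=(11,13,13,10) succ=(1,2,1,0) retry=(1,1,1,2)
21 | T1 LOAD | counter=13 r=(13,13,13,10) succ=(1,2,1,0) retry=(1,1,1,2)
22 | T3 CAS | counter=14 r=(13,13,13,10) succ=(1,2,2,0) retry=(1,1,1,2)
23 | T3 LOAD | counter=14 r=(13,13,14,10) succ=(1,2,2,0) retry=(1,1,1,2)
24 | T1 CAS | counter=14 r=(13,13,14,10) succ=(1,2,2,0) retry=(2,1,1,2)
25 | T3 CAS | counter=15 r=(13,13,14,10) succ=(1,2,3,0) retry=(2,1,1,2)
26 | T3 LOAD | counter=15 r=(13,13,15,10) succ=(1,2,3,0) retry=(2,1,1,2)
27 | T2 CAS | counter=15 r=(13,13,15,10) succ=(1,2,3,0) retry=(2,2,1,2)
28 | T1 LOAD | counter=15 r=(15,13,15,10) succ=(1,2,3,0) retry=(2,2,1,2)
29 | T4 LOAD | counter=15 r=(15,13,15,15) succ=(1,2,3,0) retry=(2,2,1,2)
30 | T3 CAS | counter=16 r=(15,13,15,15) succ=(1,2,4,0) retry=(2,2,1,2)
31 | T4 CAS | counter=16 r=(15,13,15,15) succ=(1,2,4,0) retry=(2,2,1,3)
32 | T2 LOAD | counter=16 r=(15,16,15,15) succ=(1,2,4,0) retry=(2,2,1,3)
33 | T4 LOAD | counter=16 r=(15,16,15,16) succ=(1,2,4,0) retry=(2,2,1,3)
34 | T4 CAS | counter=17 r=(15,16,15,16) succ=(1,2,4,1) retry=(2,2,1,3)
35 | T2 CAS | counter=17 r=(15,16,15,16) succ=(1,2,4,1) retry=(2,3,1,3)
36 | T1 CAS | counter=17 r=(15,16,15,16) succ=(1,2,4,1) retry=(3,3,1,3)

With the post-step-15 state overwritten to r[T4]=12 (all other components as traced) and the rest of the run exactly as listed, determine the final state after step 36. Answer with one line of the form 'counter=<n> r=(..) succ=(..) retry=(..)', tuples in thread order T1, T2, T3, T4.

counter=17 r=(15,16,15,16) succ=(1,2,4,1) retry=(3,3,1,3)

state after step 15 := counter=12 r=(11,12,12,12) succ=(1,1,1,0) retry=(1,1,0,1)
16 | T2 CAS | counter=13 r=(11,12,12,12) succ=(1,2,1,0) retry=(1,1,0,1)
17 | T3 CAS | counter=13 r=(11,12,12,12) succ=(1,2,1,0) retry=(1,1,1,1)
18 | T3 LOAD | counter=13 r=(11,12,13,12) succ=(1,2,1,0) retry=(1,1,1,1)
19 | T2 LOAD | counter=13 r=(11,13,13,12) succ=(1,2,1,0) retry=(1,1,1,1)
20 | T4 CAS | counter=13 r=(11,13,13,12) succ=(1,2,1,0) retry=(1,1,1,2)
21 | T1 LOAD | counter=13 r=(13,13,13,12) succ=(1,2,1,0) retry=(1,1,1,2)
22 | T3 CAS | counter=14 r=(13,13,13,12) succ=(1,2,2,0) retry=(1,1,1,2)
23 | T3 LOAD | counter=14 r=(13,13,14,12) succ=(1,2,2,0) retry=(1,1,1,2)
24 | T1 CAS | counter=14 r=(13,13,14,12) succ=(1,2,2,0) retry=(2,1,1,2)
25 | T3 CAS | counter=15 r=(13,13,14,12) succ=(1,2,3,0) retry=(2,1,1,2)
26 | T3 LOAD | counter=15 r=(13,13,15,12) succ=(1,2,3,0) retry=(2,1,1,2)
27 | T2 CAS | counter=15 r=(13,13,15,12) succ=(1,2,3,0) retry=(2,2,1,2)
28 | T1 LOAD | counter=15 r=(15,13,15,12) succ=(1,2,3,0) retry=(2,2,1,2)
29 | T4 LOAD | counter=15 r=(15,13,15,15) succ=(1,2,3,0) retry=(2,2,1,2)
30 | T3 CAS | counter=16 r=(15,13,15,15) succ=(1,2,4,0) retry=(2,2,1,2)
31 | T4 CAS | counter=16 r=(15,13,15,15) succ=(1,2,4,0) retry=(2,2,1,3)
32 | T2 LOAD | counter=16 r=(15,16,15,15) succ=(1,2,4,0) retry=(2,2,1,3)
33 | T4 LOAD | counter=16 r=(15,16,15,16) succ=(1,2,4,0) retry=(2,2,1,3)
34 | T4 CAS | counter=17 r=(15,16,15,16) succ=(1,2,4,1) retry=(2,2,1,3)
35 | T2 CAS | counter=17 r=(15,16,15,16) succ=(1,2,4,1) retry=(2,3,1,3)
36 | T1 CAS | counter=17 r=(15,16,15,16) succ=(1,2,4,1) retry=(3,3,1,3)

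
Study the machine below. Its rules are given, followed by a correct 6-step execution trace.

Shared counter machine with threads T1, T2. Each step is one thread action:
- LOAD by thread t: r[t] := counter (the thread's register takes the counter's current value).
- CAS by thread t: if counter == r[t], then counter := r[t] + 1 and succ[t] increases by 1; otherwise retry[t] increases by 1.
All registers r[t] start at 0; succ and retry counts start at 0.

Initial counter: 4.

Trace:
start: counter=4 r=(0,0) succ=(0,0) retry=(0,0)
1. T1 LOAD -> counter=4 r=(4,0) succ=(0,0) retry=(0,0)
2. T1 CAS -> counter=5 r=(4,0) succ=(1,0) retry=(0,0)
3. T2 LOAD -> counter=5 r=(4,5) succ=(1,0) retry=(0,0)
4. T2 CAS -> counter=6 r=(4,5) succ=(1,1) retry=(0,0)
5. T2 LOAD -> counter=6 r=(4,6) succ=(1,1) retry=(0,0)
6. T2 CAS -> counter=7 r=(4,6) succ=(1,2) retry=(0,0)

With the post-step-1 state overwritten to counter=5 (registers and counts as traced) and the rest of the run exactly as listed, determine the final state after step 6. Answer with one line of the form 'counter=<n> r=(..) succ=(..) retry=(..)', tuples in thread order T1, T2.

counter=7 r=(4,6) succ=(0,2) retry=(1,0)

state after step 1 := counter=5 r=(4,0) succ=(0,0) retry=(0,0)
2. T1 CAS -> counter=5 r=(4,0) succ=(0,0) retry=(1,0)
3. T2 LOAD -> counter=5 r=(4,5) succ=(0,0) retry=(1,0)
4. T2 CAS -> counter=6 r=(4,5) succ=(0,1) retry=(1,0)
5. T2 LOAD -> counter=6 r=(4,6) succ=(0,1) retry=(1,0)
6. T2 CAS -> counter=7 r=(4,6) succ=(0,2) retry=(1,0)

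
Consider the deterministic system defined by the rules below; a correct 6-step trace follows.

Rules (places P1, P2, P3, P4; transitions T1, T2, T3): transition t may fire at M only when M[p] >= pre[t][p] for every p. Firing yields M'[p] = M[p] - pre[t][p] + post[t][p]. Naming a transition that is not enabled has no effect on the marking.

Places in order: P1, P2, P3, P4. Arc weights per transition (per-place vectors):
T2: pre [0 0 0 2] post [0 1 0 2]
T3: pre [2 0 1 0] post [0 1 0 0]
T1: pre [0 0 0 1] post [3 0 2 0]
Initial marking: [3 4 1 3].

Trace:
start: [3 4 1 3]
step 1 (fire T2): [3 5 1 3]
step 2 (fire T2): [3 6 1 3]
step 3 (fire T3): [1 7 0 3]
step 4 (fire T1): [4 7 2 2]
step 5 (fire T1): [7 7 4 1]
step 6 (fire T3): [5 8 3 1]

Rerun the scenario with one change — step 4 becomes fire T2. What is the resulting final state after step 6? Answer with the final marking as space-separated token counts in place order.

2 9 1 2

(re-executing from step 4 with the substitution; state before step 4: [1 7 0 3])
step 4 (fire T2): [1 8 0 3]
step 5 (fire T1): [4 8 2 2]
step 6 (fire T3): [2 9 1 2]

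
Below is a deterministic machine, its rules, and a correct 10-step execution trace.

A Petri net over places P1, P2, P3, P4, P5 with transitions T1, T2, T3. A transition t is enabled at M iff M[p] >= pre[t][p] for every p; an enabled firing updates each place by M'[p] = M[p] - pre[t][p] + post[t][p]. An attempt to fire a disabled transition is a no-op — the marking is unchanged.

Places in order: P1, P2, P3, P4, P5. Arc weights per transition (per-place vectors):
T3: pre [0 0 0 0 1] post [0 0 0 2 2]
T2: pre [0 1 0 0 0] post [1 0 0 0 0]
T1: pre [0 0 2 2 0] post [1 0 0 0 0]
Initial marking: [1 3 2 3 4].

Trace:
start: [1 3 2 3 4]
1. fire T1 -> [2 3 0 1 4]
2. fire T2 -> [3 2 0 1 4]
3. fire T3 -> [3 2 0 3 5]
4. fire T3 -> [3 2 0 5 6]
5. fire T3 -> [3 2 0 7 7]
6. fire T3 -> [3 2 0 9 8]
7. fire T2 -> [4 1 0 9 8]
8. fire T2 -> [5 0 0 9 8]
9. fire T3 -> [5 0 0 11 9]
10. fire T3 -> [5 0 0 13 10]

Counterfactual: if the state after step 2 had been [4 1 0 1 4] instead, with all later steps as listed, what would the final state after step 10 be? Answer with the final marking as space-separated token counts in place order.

state after step 2 := [4 1 0 1 4]
3. fire T3 -> [4 1 0 3 5]
4. fire T3 -> [4 1 0 5 6]
5. fire T3 -> [4 1 0 7 7]
6. fire T3 -> [4 1 0 9 8]
7. fire T2 -> [5 0 0 9 8]
8. fire T2 -> [5 0 0 9 8]
9. fire T3 -> [5 0 0 11 9]
10. fire T3 -> [5 0 0 13 10]

5 0 0 13 10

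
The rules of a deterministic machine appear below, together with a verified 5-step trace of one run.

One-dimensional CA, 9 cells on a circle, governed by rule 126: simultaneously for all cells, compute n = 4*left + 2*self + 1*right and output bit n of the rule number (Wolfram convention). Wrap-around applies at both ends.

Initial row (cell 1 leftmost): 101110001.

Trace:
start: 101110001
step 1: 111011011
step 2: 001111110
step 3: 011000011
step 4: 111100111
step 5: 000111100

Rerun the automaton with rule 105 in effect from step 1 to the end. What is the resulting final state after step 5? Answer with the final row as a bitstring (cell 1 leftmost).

(re-executing steps 1..5 under rule 105; state before step 1: 101110001)
step 1: 111010101
step 2: 001101011
step 3: 001110111
step 4: 001011101
step 5: 000110110

000110110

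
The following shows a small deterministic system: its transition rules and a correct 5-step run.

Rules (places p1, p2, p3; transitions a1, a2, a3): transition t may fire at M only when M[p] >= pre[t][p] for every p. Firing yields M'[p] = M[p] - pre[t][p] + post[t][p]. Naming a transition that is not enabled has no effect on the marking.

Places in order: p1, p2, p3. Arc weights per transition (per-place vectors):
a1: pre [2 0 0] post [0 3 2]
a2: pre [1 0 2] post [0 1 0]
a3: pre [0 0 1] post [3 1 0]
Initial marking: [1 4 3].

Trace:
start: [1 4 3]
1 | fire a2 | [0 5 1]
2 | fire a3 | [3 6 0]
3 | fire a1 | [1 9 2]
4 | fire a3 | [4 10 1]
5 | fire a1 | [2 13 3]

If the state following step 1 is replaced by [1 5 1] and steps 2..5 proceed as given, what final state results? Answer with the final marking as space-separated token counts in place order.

3 13 3

state after step 1 := [1 5 1]
2 | fire a3 | [4 6 0]
3 | fire a1 | [2 9 2]
4 | fire a3 | [5 10 1]
5 | fire a1 | [3 13 3]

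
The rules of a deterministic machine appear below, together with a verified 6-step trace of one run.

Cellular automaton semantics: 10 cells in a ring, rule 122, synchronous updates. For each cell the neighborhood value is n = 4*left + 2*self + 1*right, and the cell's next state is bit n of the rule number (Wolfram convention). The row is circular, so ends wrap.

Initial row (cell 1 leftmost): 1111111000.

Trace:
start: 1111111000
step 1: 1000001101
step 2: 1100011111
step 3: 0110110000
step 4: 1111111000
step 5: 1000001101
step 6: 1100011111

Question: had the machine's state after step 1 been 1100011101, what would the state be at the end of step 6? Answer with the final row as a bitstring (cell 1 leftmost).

1100011111

state after step 1 := 1100011101
step 2: 0110110111
step 3: 1111111101
step 4: 0000000111
step 5: 1000001101
step 6: 1100011111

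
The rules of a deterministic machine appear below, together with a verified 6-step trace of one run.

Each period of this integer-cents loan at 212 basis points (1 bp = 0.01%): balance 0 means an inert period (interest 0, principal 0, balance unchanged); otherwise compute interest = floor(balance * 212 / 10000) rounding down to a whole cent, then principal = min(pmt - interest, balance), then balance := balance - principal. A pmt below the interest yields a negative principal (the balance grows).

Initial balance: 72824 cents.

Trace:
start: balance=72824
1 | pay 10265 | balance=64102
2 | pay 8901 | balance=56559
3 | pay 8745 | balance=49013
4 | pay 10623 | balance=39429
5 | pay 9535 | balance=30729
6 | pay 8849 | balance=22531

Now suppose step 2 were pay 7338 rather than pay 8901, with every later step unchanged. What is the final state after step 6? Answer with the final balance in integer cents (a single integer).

24230

(re-executing from step 2 with the substitution; state before step 2: balance=64102)
2 | pay 7338 | balance=58122
3 | pay 8745 | balance=50609
4 | pay 10623 | balance=41058
5 | pay 9535 | balance=32393
6 | pay 8849 | balance=24230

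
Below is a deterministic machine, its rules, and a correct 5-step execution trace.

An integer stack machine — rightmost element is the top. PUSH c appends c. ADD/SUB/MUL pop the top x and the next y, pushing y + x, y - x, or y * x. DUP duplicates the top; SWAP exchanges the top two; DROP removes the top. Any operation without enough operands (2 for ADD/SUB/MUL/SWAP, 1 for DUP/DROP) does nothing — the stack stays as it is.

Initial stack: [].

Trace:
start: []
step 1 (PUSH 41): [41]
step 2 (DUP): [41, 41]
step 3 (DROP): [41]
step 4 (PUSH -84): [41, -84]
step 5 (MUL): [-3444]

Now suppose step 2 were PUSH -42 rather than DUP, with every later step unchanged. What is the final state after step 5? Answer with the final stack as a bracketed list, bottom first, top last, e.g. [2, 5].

(re-executing from step 2 with the substitution; state before step 2: [41])
step 2 (PUSH -42): [41, -42]
step 3 (DROP): [41]
step 4 (PUSH -84): [41, -84]
step 5 (MUL): [-3444]

[-3444]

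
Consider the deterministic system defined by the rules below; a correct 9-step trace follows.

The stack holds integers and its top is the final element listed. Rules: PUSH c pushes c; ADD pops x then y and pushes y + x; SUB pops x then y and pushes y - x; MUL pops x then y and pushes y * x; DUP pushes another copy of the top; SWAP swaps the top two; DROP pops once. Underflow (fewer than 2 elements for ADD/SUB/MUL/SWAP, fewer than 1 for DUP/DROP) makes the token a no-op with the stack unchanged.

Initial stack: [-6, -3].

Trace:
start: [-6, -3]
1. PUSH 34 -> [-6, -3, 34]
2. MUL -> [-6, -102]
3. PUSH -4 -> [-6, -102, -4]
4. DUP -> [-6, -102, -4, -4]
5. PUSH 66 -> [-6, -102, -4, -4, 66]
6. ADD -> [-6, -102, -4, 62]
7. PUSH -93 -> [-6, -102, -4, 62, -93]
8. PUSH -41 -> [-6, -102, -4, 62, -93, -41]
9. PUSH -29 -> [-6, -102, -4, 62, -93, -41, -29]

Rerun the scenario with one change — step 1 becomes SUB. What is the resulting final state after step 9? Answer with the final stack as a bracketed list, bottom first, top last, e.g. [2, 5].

(re-executing from step 1 with the substitution; state before step 1: [-6, -3])
1. SUB -> [-3]
2. MUL -> [-3]
3. PUSH -4 -> [-3, -4]
4. DUP -> [-3, -4, -4]
5. PUSH 66 -> [-3, -4, -4, 66]
6. ADD -> [-3, -4, 62]
7. PUSH -93 -> [-3, -4, 62, -93]
8. PUSH -41 -> [-3, -4, 62, -93, -41]
9. PUSH -29 -> [-3, -4, 62, -93, -41, -29]

[-3, -4, 62, -93, -41, -29]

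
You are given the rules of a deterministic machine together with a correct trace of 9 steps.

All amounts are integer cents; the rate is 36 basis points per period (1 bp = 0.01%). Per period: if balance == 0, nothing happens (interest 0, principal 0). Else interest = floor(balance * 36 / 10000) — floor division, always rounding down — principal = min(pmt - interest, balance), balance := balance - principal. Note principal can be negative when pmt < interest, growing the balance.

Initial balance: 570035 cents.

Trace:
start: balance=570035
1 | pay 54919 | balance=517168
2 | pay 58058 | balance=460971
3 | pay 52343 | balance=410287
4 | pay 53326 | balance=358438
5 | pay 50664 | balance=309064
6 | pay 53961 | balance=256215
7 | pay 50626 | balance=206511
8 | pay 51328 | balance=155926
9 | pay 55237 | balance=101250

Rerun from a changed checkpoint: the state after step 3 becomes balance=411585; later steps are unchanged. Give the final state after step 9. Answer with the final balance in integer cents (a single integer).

102577

state after step 3 := balance=411585
4 | pay 53326 | balance=359740
5 | pay 50664 | balance=310371
6 | pay 53961 | balance=257527
7 | pay 50626 | balance=207828
8 | pay 51328 | balance=157248
9 | pay 55237 | balance=102577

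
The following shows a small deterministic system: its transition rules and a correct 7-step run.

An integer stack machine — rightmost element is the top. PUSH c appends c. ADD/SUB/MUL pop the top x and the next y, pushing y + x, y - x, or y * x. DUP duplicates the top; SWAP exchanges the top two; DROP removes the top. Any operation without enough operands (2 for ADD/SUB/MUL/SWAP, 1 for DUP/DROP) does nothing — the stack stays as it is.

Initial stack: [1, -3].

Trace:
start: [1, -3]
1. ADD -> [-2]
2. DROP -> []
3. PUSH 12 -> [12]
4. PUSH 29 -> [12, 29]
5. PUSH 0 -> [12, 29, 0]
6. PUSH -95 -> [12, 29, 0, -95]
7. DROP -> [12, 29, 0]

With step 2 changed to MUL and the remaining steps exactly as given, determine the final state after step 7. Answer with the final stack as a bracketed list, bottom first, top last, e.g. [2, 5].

[-2, 12, 29, 0]

(re-executing from step 2 with the substitution; state before step 2: [-2])
2. MUL -> [-2]
3. PUSH 12 -> [-2, 12]
4. PUSH 29 -> [-2, 12, 29]
5. PUSH 0 -> [-2, 12, 29, 0]
6. PUSH -95 -> [-2, 12, 29, 0, -95]
7. DROP -> [-2, 12, 29, 0]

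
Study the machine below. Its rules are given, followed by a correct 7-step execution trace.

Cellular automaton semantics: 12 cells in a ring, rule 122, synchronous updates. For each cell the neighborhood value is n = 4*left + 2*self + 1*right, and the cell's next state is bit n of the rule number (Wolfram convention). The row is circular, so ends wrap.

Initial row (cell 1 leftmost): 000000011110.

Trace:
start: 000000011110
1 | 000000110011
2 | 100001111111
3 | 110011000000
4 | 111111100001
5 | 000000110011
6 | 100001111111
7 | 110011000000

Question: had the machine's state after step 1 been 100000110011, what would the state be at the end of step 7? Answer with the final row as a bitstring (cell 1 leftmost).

state after step 1 := 100000110011
2 | 110001111110
3 | 111011000011
4 | 001111100110
5 | 011000111111
6 | 111101100001
7 | 000111110011

000111110011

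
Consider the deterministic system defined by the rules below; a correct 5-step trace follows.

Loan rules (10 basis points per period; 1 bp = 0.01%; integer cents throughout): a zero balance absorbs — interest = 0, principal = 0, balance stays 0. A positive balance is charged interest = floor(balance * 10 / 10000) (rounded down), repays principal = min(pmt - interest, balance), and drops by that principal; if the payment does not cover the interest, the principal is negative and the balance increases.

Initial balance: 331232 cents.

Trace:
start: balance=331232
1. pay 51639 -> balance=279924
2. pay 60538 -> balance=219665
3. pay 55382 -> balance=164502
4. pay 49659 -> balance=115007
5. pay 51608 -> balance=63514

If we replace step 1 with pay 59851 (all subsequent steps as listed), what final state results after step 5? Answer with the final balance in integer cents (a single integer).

55269

(re-executing from step 1 with the substitution; state before step 1: balance=331232)
1. pay 59851 -> balance=271712
2. pay 60538 -> balance=211445
3. pay 55382 -> balance=156274
4. pay 49659 -> balance=106771
5. pay 51608 -> balance=55269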